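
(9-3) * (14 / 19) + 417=8007 / 19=421.42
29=29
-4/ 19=-0.21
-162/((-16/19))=1539/8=192.38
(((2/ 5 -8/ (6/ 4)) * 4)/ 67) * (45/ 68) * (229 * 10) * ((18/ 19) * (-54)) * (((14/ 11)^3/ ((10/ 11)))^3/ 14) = 19021.54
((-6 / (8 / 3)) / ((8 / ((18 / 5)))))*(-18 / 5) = 729 / 200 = 3.64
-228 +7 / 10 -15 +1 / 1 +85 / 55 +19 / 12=-157193 / 660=-238.17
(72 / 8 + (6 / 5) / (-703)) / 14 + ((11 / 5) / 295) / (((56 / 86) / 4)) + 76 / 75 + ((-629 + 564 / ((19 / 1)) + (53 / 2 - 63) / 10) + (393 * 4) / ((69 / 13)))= -611198719493 / 2003339100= -305.09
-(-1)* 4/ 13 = 4/ 13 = 0.31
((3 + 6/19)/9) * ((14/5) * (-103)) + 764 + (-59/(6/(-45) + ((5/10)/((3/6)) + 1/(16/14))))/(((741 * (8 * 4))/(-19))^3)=55668295509443/84634767360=657.75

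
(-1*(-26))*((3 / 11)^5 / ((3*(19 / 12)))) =25272 / 3059969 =0.01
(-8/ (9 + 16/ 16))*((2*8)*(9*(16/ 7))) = -9216/ 35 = -263.31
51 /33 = 17 /11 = 1.55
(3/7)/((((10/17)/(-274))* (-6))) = 2329/70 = 33.27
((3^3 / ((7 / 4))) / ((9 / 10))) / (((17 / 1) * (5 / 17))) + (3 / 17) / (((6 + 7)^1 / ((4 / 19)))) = 3.43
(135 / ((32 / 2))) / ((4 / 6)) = 405 / 32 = 12.66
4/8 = 1/2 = 0.50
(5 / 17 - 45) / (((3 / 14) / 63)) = -223440 / 17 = -13143.53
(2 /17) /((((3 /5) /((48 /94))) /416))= 33280 /799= 41.65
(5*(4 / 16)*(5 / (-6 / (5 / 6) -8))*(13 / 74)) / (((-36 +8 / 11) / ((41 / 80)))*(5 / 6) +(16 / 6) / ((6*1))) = 0.00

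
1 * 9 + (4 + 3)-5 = 11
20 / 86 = 10 / 43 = 0.23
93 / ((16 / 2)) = 93 / 8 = 11.62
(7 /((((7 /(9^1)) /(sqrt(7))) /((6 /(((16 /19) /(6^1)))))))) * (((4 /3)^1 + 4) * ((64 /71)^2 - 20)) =-198477648 * sqrt(7) /5041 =-104170.30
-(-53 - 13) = 66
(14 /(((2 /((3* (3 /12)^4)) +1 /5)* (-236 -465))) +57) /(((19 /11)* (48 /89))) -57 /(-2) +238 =16270737231 /49653232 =327.69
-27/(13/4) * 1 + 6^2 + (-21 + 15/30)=187/26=7.19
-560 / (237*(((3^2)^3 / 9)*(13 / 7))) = -3920 / 249561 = -0.02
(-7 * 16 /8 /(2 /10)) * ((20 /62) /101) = -0.22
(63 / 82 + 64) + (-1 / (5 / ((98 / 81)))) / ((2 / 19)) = 62.47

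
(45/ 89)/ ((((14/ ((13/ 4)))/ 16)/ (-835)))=-1568.14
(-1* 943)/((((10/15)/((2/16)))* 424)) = -2829/6784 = -0.42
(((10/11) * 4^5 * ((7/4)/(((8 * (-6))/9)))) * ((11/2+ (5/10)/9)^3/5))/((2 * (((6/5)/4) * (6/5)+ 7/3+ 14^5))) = -175000000/17970134391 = -0.01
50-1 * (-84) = 134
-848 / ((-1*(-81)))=-848 / 81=-10.47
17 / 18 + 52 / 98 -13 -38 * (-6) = 190931 / 882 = 216.48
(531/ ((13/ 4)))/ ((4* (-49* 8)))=-531/ 5096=-0.10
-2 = -2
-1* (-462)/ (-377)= -462/ 377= -1.23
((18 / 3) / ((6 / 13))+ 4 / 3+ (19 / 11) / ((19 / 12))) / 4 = 509 / 132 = 3.86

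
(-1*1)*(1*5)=-5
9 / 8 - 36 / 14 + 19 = 983 / 56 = 17.55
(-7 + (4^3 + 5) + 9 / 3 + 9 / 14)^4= 713283282721 / 38416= 18567349.09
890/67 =13.28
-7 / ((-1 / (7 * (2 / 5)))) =98 / 5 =19.60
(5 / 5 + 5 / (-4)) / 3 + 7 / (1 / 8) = 671 / 12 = 55.92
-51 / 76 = -0.67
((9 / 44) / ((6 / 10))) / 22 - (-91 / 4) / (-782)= -2573 / 189244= -0.01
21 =21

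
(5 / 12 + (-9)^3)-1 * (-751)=269 / 12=22.42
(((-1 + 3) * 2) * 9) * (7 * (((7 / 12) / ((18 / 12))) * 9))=882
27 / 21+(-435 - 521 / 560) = -243401 / 560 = -434.64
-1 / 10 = -0.10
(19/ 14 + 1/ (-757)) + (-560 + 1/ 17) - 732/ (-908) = -22811875825/ 40897682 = -557.78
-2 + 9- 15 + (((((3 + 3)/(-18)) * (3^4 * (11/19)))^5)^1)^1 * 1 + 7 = -2310908297356/2476099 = -933285.91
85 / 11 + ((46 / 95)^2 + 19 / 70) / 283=3040052359 / 393327550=7.73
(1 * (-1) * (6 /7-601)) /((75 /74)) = 310874 /525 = 592.14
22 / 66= 0.33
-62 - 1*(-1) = -61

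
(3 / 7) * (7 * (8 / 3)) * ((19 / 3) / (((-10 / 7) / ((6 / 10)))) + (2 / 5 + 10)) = 1548 / 25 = 61.92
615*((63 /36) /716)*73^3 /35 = 47849091 /2864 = 16707.08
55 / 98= 0.56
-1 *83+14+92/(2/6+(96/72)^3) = -2553/73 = -34.97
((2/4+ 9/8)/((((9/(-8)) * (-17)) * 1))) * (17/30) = 13/270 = 0.05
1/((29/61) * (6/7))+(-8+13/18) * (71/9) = -129100/2349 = -54.96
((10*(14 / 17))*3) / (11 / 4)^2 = 6720 / 2057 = 3.27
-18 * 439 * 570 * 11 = -49545540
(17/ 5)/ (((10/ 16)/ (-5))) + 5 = -111/ 5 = -22.20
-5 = -5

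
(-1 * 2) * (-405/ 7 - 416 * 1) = 947.71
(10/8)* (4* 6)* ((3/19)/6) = 15/19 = 0.79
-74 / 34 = -37 / 17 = -2.18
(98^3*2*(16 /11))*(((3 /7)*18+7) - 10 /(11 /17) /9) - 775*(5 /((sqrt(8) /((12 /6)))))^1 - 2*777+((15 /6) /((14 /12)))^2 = 1898836183087 /53361 - 3875*sqrt(2) /2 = 35581978.82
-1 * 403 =-403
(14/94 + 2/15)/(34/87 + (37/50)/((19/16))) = 548245/1969394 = 0.28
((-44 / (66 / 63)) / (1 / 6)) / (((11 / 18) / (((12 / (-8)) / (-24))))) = -567 / 22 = -25.77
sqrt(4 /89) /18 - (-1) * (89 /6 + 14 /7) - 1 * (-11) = sqrt(89) /801 + 167 /6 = 27.85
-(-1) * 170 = 170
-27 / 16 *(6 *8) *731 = -59211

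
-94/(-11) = 94/11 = 8.55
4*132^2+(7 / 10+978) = 706747 / 10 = 70674.70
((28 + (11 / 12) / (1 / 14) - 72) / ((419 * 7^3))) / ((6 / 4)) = -187 / 1293453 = -0.00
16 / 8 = 2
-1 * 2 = -2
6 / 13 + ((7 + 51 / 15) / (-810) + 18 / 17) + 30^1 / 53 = 49182412 / 23718825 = 2.07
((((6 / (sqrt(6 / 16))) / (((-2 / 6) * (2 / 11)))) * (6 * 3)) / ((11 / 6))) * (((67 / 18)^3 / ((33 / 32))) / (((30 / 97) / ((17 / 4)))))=-1983832748 * sqrt(6) / 4455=-1090769.47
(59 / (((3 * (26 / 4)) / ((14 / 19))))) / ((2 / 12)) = 3304 / 247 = 13.38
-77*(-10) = 770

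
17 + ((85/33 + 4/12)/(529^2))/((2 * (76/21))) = 994275157/58486769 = 17.00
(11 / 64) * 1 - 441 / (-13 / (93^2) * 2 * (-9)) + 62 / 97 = -1315412849 / 80704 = -16299.23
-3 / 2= -1.50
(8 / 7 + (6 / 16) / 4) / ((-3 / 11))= -3047 / 672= -4.53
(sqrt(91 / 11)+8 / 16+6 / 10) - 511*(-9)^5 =sqrt(1001) / 11+301740401 / 10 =30174042.98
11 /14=0.79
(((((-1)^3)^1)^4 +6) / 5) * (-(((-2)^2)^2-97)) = 113.40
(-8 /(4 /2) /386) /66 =-1 /6369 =-0.00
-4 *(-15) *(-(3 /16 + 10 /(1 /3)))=-7245 /4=-1811.25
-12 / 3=-4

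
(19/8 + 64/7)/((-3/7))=-215/8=-26.88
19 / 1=19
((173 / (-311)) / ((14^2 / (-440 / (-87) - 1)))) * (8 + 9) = -1038173 / 5303172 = -0.20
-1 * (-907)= 907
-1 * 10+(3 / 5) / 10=-497 / 50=-9.94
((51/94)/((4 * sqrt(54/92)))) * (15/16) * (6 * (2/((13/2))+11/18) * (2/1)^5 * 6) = 18275 * sqrt(138)/1222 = 175.68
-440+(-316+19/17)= -12833/17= -754.88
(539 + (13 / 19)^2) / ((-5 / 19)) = -194748 / 95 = -2049.98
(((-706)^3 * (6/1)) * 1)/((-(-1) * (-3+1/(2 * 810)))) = 3420427331520/4859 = 703936474.90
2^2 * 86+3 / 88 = 30275 / 88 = 344.03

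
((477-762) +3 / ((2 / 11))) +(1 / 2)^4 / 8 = -34367 / 128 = -268.49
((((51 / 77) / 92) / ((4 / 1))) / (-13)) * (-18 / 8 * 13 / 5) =459 / 566720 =0.00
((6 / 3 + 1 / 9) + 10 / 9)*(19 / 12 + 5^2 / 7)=12557 / 756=16.61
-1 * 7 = -7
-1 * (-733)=733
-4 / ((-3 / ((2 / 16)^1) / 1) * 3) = 1 / 18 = 0.06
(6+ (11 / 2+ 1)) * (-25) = -625 / 2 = -312.50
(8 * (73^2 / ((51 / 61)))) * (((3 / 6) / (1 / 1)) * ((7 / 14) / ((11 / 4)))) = 2600552 / 561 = 4635.57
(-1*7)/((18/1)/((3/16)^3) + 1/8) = -168/65539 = -0.00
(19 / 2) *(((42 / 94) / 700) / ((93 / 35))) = 133 / 58280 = 0.00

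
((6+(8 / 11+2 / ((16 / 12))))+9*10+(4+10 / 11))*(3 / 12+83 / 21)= 800957 / 1848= 433.42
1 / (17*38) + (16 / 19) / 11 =555 / 7106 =0.08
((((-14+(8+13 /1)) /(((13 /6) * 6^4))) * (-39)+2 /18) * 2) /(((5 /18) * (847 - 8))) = 1 /8390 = 0.00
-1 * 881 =-881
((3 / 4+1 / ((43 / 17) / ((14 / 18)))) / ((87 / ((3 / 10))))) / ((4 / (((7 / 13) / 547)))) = 11459 / 12769080480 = 0.00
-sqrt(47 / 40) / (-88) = sqrt(470) / 1760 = 0.01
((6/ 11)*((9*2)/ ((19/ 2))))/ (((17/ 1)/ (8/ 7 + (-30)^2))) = 71712/ 1309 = 54.78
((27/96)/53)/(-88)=-9/149248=-0.00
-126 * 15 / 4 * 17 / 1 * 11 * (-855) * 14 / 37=1057639275 / 37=28584845.27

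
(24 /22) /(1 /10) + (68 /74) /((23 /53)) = 121942 /9361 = 13.03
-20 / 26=-10 / 13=-0.77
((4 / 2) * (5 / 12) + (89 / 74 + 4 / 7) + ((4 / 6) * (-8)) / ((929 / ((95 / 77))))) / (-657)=-20647454 / 5216687091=-0.00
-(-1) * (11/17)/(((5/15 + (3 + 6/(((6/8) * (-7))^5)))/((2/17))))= 14975037/655429169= 0.02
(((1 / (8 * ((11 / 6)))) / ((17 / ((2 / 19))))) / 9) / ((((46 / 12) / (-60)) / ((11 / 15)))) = -4 / 7429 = -0.00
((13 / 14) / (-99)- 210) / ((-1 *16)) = 291073 / 22176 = 13.13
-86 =-86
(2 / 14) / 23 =1 / 161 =0.01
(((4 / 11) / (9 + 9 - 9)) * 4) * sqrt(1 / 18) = 8 * sqrt(2) / 297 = 0.04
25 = 25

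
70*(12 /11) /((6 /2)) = 280 /11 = 25.45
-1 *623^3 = -241804367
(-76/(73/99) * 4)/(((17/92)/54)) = -149516928/1241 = -120481.01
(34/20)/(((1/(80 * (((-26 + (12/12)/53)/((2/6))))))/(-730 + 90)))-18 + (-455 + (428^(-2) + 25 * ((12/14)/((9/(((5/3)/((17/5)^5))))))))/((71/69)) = 139429415357803648838237/20553493877299824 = 6783733.03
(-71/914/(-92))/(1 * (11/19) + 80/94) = 63403/107380376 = 0.00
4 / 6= 2 / 3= 0.67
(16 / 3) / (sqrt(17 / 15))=16* sqrt(255) / 51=5.01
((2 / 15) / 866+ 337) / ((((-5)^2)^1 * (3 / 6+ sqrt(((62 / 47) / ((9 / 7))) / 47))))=29010567264 / 982098125 - 411497408 * sqrt(434) / 982098125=20.81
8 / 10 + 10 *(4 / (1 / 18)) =3604 / 5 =720.80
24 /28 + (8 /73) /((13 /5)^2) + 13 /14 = 311225 /172718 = 1.80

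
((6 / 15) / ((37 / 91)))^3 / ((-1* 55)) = -6028568 / 348239375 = -0.02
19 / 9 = 2.11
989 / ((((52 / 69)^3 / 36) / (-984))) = -359659208907 / 4394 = -81852346.13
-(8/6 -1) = -1/3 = -0.33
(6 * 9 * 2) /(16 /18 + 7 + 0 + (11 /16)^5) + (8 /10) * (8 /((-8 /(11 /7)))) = 1293321116 /106257697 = 12.17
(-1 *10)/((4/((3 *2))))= -15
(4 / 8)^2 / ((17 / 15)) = 15 / 68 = 0.22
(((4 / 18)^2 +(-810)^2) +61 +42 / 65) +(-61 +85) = 3454817687 / 5265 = 656185.70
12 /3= 4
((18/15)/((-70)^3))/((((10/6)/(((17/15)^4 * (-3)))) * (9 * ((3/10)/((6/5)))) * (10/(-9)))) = -83521/20097656250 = -0.00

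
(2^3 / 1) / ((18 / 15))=20 / 3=6.67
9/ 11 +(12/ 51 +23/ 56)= 15333/ 10472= 1.46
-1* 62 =-62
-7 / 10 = -0.70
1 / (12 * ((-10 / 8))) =-1 / 15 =-0.07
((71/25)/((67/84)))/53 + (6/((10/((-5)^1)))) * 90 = -23963286/88775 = -269.93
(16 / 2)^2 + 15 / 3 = 69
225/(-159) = -75/53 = -1.42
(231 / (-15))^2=5929 / 25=237.16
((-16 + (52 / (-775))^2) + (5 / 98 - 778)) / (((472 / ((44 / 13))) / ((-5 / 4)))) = 514058208213 / 72234526000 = 7.12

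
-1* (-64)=64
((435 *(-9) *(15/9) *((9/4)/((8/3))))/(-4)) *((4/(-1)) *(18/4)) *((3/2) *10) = -23783625/64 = -371619.14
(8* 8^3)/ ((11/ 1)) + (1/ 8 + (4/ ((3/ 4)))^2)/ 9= 2676835/ 7128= 375.54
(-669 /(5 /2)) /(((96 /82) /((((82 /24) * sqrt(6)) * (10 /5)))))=-374863 * sqrt(6) /240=-3825.93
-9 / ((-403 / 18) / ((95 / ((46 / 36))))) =277020 / 9269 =29.89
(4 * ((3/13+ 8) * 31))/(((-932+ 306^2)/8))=3317/37661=0.09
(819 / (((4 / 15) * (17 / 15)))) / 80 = 36855 / 1088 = 33.87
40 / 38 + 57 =1103 / 19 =58.05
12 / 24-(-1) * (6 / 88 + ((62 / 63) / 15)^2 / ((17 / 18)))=42508897 / 74220300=0.57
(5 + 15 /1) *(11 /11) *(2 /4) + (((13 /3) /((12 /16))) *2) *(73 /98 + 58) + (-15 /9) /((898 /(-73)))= 90947569 /132006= 688.97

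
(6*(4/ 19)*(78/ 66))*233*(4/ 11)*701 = 203839584/ 2299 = 88664.46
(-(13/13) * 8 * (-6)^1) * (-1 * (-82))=3936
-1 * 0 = 0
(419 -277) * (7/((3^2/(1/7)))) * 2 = 31.56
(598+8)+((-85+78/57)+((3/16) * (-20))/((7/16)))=68335/133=513.80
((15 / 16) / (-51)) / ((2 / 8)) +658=44739 / 68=657.93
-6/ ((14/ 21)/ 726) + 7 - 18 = -6545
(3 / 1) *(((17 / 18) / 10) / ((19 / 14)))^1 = 119 / 570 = 0.21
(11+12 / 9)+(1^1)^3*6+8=79 / 3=26.33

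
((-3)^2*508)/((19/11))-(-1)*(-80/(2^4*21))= 1056037/399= 2646.71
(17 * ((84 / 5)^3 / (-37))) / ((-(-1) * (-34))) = 296352 / 4625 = 64.08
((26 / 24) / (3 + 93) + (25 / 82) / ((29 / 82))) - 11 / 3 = -93319 / 33408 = -2.79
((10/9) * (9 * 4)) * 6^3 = 8640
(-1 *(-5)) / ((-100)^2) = 1 / 2000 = 0.00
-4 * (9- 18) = 36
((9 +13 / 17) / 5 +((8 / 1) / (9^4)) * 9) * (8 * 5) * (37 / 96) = 2251339 / 74358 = 30.28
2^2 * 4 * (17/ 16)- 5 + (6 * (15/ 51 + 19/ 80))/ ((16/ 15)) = 32619/ 2176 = 14.99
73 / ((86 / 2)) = 73 / 43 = 1.70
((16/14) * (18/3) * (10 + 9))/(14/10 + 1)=54.29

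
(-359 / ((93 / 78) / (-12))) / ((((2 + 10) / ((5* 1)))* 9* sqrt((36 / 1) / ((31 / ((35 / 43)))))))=4667* sqrt(46655) / 5859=172.05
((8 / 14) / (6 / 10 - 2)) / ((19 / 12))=-240 / 931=-0.26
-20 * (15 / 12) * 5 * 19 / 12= -2375 / 12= -197.92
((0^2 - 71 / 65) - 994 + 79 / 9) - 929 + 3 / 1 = -1118704 / 585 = -1912.31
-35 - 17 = -52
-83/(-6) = 83/6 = 13.83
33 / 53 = 0.62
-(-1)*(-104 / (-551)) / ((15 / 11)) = 1144 / 8265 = 0.14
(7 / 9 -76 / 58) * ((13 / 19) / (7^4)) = -1807 / 11906559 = -0.00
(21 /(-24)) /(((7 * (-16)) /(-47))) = -47 /128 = -0.37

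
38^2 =1444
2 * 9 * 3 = 54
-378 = -378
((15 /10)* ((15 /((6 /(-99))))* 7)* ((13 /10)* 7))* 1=-189189 /8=-23648.62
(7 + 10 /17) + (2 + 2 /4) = 343 /34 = 10.09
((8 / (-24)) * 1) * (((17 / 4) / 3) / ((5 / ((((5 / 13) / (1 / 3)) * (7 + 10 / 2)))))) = -17 / 13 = -1.31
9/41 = 0.22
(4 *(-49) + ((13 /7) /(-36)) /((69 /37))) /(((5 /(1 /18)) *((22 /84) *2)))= -3408529 /819720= -4.16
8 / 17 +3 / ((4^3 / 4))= 179 / 272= 0.66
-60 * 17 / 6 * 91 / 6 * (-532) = 4115020 / 3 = 1371673.33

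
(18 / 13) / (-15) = -6 / 65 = -0.09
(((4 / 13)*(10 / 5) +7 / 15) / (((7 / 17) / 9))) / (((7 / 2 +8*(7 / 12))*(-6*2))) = -10761 / 44590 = -0.24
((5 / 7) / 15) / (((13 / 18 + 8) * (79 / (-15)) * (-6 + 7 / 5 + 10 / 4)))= 300 / 607747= 0.00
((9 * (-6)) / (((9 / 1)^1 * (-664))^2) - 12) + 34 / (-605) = -4823843741 / 400113120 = -12.06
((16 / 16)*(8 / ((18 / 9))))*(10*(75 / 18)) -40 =380 / 3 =126.67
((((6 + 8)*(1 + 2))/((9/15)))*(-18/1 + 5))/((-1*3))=910/3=303.33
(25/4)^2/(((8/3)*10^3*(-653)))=-15/668672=-0.00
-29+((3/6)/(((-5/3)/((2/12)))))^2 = -29.00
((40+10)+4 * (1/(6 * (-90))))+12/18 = 6839/135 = 50.66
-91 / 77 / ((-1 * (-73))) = -13 / 803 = -0.02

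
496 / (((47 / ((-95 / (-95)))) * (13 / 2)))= 992 / 611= 1.62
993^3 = 979146657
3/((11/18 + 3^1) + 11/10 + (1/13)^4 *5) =3855735/6055157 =0.64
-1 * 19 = -19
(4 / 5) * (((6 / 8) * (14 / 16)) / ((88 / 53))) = 1113 / 3520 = 0.32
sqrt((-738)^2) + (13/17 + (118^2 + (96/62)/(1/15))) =7739517/527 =14685.99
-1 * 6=-6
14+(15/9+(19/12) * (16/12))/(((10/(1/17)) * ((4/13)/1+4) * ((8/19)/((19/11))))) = 3109333/221760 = 14.02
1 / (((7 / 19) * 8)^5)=2476099 / 550731776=0.00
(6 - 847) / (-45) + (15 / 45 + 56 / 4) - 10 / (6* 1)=1411 / 45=31.36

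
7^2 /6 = 49 /6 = 8.17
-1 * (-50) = 50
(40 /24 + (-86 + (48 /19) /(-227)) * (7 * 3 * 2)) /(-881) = 46720151 /11399259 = 4.10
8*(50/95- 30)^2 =2508800/361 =6949.58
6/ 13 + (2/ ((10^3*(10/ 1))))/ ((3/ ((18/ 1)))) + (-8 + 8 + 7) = 242539/ 32500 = 7.46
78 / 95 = 0.82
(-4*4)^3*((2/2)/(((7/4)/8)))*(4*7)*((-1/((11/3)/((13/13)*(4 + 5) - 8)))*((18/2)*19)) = 268959744/11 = 24450885.82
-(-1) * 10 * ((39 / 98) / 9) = 0.44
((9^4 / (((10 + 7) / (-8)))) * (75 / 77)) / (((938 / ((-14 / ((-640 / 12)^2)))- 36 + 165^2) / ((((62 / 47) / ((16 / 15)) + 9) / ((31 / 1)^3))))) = 17045970075 / 2695177171724807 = 0.00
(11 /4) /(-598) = -11 /2392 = -0.00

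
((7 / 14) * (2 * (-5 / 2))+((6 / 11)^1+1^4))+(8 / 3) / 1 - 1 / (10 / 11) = 101 / 165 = 0.61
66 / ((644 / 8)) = 132 / 161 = 0.82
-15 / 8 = -1.88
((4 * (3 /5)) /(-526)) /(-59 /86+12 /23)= 11868 /427375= 0.03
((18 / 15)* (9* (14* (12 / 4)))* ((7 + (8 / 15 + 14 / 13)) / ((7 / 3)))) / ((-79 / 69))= -37535724 / 25675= -1461.96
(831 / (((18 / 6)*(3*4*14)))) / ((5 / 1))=277 / 840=0.33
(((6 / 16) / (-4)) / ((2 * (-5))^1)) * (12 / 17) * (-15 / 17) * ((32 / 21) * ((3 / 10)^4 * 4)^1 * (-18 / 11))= 0.00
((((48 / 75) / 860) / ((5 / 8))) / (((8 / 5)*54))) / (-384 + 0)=-1 / 27864000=-0.00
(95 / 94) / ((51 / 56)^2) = 148960 / 122247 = 1.22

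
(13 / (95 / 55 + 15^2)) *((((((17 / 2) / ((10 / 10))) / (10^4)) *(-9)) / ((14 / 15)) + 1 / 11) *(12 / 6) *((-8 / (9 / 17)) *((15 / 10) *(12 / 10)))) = -11260171 / 43645000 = -0.26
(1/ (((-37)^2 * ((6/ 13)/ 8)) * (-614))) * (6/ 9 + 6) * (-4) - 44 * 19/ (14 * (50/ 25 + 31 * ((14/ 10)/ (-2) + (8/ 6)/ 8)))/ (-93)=-0.04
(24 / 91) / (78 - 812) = -12 / 33397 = -0.00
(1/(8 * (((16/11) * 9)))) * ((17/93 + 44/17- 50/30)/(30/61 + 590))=65087/3644647680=0.00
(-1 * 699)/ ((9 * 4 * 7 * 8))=-233/ 672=-0.35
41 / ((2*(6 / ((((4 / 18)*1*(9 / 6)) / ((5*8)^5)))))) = 41 / 3686400000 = 0.00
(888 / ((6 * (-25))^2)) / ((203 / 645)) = 3182 / 25375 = 0.13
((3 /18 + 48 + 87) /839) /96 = 811 /483264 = 0.00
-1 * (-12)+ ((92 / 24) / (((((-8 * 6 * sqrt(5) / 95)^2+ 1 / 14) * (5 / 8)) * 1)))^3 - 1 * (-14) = 128264050122271894 / 1066930049762487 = 120.22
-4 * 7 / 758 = -14 / 379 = -0.04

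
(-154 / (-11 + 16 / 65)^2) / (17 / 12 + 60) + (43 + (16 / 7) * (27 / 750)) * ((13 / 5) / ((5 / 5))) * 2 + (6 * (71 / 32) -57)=137735761744603 / 763846230000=180.32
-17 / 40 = -0.42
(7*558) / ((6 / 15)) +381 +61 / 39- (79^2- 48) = 154228 / 39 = 3954.56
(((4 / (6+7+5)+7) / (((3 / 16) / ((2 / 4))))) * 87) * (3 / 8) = 1885 / 3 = 628.33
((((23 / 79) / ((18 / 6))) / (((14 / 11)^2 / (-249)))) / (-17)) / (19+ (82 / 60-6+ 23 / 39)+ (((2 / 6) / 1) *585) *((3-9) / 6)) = -45042855 / 9241540238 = -0.00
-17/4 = -4.25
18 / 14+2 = 23 / 7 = 3.29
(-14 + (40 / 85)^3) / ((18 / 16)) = -546160 / 44217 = -12.35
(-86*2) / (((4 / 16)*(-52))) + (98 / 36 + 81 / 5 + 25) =66869 / 1170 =57.15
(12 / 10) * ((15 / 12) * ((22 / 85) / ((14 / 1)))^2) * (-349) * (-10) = 1.79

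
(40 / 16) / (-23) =-5 / 46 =-0.11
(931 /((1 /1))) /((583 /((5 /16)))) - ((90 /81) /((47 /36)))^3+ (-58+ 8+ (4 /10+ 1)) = -235904489067 /4842304720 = -48.72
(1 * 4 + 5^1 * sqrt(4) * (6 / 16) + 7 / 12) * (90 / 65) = 150 / 13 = 11.54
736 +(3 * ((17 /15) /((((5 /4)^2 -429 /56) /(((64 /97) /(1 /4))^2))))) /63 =735.94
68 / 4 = 17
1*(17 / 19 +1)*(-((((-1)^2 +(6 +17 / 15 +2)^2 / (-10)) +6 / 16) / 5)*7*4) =877814 / 11875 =73.92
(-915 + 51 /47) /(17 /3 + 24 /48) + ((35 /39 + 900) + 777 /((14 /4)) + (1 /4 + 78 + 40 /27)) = 2574441353 /2441556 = 1054.43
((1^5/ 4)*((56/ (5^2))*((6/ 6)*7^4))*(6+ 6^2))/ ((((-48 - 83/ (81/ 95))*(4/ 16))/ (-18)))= 8233547616/ 294325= 27974.34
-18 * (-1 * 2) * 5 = 180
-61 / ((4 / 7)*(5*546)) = -61 / 1560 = -0.04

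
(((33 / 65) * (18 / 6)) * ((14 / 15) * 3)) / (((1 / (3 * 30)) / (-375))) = -1871100 / 13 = -143930.77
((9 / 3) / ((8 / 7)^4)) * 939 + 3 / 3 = 6767713 / 4096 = 1652.27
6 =6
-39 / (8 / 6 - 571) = 117 / 1709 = 0.07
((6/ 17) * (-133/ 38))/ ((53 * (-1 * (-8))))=-21/ 7208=-0.00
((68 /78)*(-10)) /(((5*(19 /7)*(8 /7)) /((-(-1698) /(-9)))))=235739 /2223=106.05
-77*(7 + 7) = -1078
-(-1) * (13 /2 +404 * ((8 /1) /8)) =821 /2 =410.50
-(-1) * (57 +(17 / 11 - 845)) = -8651 / 11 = -786.45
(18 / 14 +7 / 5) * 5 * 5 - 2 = 456 / 7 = 65.14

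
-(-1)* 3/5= 3/5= 0.60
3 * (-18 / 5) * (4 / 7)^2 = -864 / 245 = -3.53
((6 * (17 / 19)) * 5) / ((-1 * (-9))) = 170 / 57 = 2.98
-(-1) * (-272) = -272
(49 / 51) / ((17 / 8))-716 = -620380 / 867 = -715.55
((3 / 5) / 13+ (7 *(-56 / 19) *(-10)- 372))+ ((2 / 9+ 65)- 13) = -1260617 / 11115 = -113.42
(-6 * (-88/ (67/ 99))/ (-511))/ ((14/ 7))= -26136/ 34237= -0.76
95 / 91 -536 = -48681 / 91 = -534.96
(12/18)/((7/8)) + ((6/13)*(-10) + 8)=1132/273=4.15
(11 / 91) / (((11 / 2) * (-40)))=-1 / 1820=-0.00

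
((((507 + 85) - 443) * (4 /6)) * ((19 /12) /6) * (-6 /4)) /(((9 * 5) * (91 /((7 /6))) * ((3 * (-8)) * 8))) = 0.00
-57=-57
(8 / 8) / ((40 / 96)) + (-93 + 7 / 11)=-4948 / 55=-89.96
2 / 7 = 0.29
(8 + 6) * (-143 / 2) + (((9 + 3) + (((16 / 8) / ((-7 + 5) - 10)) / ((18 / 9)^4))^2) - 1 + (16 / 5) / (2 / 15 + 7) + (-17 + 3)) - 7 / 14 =-990107029 / 986112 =-1004.05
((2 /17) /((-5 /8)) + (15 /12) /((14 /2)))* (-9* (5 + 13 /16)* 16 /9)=0.90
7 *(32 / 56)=4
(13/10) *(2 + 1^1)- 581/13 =-5303/130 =-40.79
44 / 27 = 1.63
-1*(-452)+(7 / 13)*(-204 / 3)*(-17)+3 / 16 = 223527 / 208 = 1074.65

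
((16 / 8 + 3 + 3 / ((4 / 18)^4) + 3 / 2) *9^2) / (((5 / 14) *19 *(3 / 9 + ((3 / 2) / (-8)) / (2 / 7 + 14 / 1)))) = 1346307480 / 29203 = 46101.68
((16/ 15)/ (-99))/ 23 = -16/ 34155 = -0.00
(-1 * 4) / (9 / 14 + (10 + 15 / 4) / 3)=-336 / 439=-0.77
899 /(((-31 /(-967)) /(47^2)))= 61946987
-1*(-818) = 818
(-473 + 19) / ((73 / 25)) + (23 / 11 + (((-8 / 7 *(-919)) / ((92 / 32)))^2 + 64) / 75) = 101588556823 / 62443689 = 1626.88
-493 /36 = -13.69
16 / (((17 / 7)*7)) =16 / 17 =0.94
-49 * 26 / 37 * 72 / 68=-22932 / 629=-36.46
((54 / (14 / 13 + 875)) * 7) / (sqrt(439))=702 * sqrt(439) / 714253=0.02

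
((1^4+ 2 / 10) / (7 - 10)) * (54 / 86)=-54 / 215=-0.25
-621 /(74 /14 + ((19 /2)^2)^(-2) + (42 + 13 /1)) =-188835129 /18331858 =-10.30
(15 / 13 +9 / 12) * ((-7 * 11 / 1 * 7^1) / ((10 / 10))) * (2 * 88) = -2347884 / 13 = -180606.46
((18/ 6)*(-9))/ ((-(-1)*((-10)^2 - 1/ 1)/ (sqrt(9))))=-0.82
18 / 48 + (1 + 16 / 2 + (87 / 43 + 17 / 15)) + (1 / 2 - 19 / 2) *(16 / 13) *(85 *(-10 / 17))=566.38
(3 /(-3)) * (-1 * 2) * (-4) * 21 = -168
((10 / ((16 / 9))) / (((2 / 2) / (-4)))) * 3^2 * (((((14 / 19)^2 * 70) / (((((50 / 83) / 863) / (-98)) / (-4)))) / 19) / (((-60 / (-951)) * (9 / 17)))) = -233555324456412 / 34295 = -6810185871.31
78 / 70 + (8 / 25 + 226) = 227.43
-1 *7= -7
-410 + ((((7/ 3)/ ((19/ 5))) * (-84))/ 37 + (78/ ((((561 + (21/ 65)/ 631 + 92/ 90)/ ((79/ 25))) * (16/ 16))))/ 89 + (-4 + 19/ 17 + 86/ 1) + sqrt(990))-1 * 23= -193783245422897043/ 551662382228545 + 3 * sqrt(110)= -319.81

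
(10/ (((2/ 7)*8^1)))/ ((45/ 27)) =21/ 8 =2.62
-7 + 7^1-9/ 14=-9/ 14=-0.64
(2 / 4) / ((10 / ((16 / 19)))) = 4 / 95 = 0.04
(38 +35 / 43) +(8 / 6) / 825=38.82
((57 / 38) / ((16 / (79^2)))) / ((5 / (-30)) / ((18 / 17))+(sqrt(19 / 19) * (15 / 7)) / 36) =-3538647 / 592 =-5977.44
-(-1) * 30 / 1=30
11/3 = 3.67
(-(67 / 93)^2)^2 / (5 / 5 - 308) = -20151121 / 22965196707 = -0.00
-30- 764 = -794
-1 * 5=-5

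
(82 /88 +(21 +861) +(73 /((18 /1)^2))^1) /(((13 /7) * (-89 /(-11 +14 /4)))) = 27541255 /687258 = 40.07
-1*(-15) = 15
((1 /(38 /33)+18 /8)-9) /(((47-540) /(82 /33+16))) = 45445 /206074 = 0.22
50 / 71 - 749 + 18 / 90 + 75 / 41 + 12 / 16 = -43403971 / 58220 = -745.52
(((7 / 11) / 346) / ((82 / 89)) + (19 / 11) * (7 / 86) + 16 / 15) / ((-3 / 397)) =-8785328527 / 54899820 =-160.02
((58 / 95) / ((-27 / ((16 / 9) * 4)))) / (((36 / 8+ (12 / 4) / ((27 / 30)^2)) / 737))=-5471488 / 378765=-14.45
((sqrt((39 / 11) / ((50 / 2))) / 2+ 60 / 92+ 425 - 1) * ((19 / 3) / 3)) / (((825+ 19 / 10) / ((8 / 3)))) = 152 * sqrt(429) / 2455893+ 14845840 / 5135049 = 2.89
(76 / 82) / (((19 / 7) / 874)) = 12236 / 41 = 298.44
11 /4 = 2.75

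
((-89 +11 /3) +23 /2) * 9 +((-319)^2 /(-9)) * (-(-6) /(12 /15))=-256396 /3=-85465.33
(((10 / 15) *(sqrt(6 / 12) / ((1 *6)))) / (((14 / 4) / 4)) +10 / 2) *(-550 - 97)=-3235 - 2588 *sqrt(2) / 63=-3293.09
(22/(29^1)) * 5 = 110/29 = 3.79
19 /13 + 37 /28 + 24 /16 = 1559 /364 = 4.28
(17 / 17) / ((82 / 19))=19 / 82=0.23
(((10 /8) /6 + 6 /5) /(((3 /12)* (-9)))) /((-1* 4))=0.16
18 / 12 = 3 / 2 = 1.50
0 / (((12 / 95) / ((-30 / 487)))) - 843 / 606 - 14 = -3109 / 202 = -15.39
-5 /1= -5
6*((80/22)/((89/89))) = 240/11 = 21.82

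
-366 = -366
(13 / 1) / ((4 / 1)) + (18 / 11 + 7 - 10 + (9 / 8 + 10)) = 1145 / 88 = 13.01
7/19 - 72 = -1361/19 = -71.63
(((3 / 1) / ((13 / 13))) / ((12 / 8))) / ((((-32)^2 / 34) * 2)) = 17 / 512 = 0.03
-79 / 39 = -2.03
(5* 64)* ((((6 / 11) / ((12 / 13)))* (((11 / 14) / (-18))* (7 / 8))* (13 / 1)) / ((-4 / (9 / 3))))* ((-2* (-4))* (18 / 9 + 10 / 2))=11830 / 3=3943.33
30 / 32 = 15 / 16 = 0.94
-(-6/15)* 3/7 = 6/35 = 0.17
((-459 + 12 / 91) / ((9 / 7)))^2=193738561 / 1521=127375.78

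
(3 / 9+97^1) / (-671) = -292 / 2013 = -0.15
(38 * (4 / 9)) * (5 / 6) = 380 / 27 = 14.07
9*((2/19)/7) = 18/133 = 0.14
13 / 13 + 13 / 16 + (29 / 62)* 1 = 1131 / 496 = 2.28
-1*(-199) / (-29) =-199 / 29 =-6.86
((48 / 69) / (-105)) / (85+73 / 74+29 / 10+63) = -592 / 13571817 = -0.00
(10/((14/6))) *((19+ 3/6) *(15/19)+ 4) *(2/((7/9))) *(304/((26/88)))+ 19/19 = 219920.87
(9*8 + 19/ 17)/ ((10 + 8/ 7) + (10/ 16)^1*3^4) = 69608/ 58803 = 1.18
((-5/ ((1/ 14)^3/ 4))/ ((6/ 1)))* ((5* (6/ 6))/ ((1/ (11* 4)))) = -6036800/ 3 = -2012266.67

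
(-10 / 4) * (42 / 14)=-15 / 2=-7.50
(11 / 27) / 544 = 11 / 14688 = 0.00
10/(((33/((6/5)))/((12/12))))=4/11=0.36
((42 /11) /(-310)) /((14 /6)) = -9 /1705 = -0.01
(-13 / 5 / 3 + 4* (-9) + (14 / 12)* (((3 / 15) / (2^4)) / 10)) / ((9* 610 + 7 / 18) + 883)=-0.01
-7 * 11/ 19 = -77/ 19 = -4.05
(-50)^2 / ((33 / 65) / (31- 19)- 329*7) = -1.09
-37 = -37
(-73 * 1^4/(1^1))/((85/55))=-803/17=-47.24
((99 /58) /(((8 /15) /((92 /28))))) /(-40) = -6831 /25984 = -0.26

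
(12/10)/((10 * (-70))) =-3/1750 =-0.00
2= 2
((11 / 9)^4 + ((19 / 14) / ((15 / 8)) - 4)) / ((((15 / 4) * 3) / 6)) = -1919144 / 3444525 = -0.56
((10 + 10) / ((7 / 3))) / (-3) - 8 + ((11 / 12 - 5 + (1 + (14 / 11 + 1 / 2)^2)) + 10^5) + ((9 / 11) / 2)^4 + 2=491894457533 / 4919376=99991.23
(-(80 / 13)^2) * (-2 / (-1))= -12800 / 169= -75.74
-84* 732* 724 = -44517312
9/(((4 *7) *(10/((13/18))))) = 0.02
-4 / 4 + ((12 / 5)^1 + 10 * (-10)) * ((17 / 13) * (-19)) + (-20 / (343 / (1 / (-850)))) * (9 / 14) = 1286217164 / 530621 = 2423.98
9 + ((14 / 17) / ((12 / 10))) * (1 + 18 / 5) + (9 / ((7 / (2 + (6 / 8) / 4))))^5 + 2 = 10168006247 / 53477376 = 190.14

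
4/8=1/2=0.50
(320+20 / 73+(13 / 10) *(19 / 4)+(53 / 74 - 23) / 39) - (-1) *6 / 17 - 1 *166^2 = -1950482546279 / 71630520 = -27229.77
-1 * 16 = -16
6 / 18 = 0.33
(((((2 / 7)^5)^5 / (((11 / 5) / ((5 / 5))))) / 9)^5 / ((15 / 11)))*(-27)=-26584559915698317458076141205606891520000 / 416673403589968943621218565578153715445981410027871260531978827072229259623975044110020843004656868337551901418007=-0.00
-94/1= -94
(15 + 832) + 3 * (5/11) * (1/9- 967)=-471.48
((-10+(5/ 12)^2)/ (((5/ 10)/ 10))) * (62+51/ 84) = -12402475/ 1008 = -12304.04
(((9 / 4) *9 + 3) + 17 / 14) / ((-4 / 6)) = -2055 / 56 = -36.70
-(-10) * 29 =290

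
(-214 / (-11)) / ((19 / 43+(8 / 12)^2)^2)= 32050566 / 1294139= 24.77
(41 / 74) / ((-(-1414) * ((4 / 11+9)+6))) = 451 / 17683484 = 0.00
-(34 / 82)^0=-1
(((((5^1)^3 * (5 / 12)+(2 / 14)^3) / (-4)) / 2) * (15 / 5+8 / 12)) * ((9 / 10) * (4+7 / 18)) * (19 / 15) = -119.44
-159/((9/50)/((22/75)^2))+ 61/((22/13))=-593413/14850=-39.96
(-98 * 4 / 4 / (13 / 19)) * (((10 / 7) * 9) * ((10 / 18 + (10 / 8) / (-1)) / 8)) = 16625 / 104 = 159.86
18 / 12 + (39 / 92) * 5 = 333 / 92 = 3.62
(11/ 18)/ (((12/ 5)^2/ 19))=5225/ 2592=2.02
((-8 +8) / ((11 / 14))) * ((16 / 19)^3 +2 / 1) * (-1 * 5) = 0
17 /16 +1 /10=93 /80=1.16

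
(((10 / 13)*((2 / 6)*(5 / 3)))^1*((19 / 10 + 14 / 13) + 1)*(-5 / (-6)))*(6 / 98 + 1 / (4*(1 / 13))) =8388325 / 1788696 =4.69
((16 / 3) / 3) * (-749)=-11984 / 9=-1331.56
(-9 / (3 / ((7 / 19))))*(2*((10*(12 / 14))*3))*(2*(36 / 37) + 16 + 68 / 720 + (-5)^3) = 6079.81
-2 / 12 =-1 / 6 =-0.17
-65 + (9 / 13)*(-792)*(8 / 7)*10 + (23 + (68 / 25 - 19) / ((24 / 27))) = -115145733 / 18200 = -6326.69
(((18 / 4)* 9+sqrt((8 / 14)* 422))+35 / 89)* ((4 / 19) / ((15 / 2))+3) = 1726* sqrt(2954) / 1995+6281777 / 50730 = 170.85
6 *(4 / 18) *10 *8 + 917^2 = 2522987 / 3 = 840995.67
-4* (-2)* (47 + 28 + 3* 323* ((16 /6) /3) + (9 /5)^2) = 563744 /75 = 7516.59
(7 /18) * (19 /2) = 133 /36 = 3.69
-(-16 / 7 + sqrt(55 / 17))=16 / 7 - sqrt(935) / 17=0.49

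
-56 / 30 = -28 / 15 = -1.87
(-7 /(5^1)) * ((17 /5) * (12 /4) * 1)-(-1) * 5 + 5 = -107 /25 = -4.28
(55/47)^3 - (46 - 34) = -1079501/103823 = -10.40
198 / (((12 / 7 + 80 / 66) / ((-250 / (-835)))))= 571725 / 28223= 20.26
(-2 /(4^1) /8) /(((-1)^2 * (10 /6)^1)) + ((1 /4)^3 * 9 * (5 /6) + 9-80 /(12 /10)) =-110567 /1920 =-57.59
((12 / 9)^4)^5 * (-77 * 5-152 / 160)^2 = 454945544700166144 / 9685512225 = 46971758.86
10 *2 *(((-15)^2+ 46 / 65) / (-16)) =-282.13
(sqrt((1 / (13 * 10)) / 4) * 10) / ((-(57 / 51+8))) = -17 * sqrt(130) / 4030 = -0.05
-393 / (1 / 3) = -1179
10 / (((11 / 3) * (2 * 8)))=15 / 88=0.17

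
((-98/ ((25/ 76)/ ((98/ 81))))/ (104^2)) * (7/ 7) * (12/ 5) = -45619/ 570375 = -0.08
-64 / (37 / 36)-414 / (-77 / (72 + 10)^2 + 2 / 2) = -481.07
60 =60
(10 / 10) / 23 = 1 / 23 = 0.04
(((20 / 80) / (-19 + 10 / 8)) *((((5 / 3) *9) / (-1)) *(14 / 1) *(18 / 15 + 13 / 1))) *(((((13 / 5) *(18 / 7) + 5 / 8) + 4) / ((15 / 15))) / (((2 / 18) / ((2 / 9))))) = 9501 / 10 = 950.10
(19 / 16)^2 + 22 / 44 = 489 / 256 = 1.91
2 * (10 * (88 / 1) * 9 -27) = 15786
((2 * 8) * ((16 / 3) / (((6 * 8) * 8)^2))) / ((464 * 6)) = 1 / 4810752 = 0.00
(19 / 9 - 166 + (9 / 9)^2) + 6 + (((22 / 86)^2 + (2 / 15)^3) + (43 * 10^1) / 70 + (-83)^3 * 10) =-249778153028956 / 43682625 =-5718020.68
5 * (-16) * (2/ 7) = -160/ 7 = -22.86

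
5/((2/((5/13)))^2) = 125/676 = 0.18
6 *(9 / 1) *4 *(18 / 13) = 3888 / 13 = 299.08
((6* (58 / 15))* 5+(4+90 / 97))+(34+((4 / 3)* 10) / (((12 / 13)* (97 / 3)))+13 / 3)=46475 / 291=159.71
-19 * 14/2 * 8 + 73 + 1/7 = -6936/7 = -990.86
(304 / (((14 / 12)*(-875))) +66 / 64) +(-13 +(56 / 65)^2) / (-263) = 6795593139 / 8711612000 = 0.78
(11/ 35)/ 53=11/ 1855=0.01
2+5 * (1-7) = -28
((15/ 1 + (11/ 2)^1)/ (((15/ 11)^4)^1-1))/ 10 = 600281/ 719680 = 0.83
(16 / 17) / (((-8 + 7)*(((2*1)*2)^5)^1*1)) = -1 / 1088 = -0.00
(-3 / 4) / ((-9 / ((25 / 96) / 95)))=5 / 21888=0.00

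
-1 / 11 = -0.09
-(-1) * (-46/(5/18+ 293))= -828/5279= -0.16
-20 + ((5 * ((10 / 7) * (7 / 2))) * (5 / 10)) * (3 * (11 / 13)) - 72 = -1567 / 26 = -60.27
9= 9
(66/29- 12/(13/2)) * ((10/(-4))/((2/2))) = -405/377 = -1.07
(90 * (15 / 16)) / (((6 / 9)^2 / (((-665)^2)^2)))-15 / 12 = 1188044925046835 / 32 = 37126403907713.59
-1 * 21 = -21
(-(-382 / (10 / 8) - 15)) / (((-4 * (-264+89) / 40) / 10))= 916 / 5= 183.20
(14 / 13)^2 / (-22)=-98 / 1859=-0.05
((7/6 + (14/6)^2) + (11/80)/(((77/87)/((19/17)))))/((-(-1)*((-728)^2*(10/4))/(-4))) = -581317/28380643200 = -0.00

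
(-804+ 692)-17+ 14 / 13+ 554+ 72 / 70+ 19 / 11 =2146308 / 5005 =428.83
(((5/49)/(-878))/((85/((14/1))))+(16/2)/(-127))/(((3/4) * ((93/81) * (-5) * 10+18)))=0.00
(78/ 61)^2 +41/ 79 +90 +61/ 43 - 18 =955256034/ 12640237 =75.57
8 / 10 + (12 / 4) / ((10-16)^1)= 3 / 10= 0.30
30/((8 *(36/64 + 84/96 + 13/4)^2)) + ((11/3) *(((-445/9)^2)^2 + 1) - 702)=21914299.90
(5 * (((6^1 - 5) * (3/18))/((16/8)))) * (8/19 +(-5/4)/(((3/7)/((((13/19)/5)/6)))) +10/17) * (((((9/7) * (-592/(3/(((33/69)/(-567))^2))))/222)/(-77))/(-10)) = -0.00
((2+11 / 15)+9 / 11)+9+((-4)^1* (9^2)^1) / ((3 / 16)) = -1715.45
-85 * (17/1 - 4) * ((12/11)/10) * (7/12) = -1547/22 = -70.32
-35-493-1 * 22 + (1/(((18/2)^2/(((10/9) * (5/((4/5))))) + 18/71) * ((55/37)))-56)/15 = -9663533413/17451720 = -553.73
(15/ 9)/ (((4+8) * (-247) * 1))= -5/ 8892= -0.00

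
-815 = -815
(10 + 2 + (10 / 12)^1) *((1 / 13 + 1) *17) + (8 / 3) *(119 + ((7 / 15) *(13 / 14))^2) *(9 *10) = 1874601 / 65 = 28840.02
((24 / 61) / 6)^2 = 0.00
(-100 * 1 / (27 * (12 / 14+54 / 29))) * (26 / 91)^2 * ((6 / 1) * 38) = -110200 / 4347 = -25.35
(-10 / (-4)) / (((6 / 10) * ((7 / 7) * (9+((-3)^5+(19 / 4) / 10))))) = -500 / 28023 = -0.02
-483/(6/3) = -483/2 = -241.50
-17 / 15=-1.13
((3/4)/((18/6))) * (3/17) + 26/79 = 2005/5372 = 0.37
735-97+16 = 654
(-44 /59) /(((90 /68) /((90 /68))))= -44 /59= -0.75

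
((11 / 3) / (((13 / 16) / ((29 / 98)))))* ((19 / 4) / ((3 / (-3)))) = -12122 / 1911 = -6.34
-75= -75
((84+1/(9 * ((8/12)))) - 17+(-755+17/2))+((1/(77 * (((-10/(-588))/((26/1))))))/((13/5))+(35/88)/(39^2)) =-89905261/133848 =-671.70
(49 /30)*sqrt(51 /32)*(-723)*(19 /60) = -224371*sqrt(102) /4800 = -472.09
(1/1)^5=1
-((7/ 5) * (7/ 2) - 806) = 8011/ 10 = 801.10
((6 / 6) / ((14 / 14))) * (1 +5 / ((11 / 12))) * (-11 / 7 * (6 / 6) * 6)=-426 / 7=-60.86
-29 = -29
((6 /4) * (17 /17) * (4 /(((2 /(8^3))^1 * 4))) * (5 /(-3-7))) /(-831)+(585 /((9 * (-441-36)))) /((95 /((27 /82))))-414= -9464147239 /22872998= -413.77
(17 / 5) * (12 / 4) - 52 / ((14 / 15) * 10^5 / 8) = 89211 / 8750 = 10.20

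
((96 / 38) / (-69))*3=-48 / 437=-0.11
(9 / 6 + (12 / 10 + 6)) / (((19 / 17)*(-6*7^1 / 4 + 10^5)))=1479 / 18998005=0.00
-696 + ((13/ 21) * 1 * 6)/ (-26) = -4873/ 7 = -696.14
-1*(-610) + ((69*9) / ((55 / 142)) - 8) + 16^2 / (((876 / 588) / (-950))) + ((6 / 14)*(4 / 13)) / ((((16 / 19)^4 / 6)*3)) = -481998025754403 / 2993070080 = -161038.00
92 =92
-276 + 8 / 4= -274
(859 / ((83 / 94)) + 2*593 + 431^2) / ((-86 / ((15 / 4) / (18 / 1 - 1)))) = -320055 / 664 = -482.01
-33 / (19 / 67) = -2211 / 19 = -116.37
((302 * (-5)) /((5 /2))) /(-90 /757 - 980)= 228614 /370975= 0.62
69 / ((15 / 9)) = 207 / 5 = 41.40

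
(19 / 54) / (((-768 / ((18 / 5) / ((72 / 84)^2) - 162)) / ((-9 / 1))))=-29849 / 46080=-0.65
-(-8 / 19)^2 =-64 / 361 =-0.18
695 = 695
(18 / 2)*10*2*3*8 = 4320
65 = 65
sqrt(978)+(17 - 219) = -202+sqrt(978) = -170.73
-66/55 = -6/5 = -1.20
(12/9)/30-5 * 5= -1123/45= -24.96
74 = 74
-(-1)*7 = 7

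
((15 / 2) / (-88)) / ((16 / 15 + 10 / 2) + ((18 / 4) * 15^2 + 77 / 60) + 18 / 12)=-25 / 299596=-0.00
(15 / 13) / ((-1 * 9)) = -5 / 39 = -0.13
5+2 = 7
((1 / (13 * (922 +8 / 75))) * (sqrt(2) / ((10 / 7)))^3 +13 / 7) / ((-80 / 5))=-13 / 112 - 1029 * sqrt(2) / 287697280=-0.12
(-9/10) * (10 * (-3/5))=27/5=5.40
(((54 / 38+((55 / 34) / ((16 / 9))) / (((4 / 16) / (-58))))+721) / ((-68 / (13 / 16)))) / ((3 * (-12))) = 8588099 / 50605056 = 0.17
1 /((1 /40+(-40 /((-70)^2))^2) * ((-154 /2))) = -68600 /132407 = -0.52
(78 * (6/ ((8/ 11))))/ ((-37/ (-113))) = 145431/ 74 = 1965.28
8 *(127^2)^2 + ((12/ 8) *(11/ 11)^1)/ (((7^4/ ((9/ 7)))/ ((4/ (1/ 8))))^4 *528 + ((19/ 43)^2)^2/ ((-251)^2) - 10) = 393441005071371198233429680583994623512/ 189049159132674194789161184963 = 2081157128.00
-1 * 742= -742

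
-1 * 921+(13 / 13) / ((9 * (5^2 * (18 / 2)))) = -1865024 / 2025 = -921.00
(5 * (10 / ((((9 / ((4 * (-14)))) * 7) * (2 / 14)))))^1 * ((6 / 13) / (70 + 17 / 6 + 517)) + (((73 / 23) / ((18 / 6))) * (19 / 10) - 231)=-7276972021 / 31744830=-229.23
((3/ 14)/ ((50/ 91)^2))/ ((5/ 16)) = 7098/ 3125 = 2.27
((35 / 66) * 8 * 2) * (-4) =-1120 / 33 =-33.94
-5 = -5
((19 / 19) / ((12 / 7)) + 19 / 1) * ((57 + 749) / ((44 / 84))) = 662935 / 22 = 30133.41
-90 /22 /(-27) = 0.15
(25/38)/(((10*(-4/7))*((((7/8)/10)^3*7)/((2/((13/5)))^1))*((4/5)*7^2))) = -2000000/4151329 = -0.48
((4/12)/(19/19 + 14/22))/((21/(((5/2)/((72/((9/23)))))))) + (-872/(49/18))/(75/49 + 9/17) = -155.50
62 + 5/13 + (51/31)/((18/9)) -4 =47721/806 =59.21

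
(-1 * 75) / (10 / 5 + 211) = -25 / 71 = -0.35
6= 6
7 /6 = 1.17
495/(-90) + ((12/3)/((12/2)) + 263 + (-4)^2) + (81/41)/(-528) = 5935079/21648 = 274.16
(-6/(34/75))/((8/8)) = -225/17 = -13.24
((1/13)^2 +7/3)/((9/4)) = 4744/4563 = 1.04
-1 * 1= -1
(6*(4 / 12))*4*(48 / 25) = 15.36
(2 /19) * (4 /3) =8 /57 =0.14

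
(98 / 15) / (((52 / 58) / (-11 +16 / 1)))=1421 / 39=36.44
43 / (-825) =-43 / 825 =-0.05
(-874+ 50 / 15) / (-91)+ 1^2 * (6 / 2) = 3431 / 273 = 12.57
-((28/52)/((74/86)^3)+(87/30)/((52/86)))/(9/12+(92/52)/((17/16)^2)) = -21471333319/8819447095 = -2.43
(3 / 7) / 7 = 3 / 49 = 0.06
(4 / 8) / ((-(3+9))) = -1 / 24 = -0.04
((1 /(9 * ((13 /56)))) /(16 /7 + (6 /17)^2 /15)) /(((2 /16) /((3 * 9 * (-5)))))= -16993200 /75413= -225.34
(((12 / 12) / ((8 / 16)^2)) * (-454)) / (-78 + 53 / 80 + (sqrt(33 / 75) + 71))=2324480 * sqrt(11) / 254233 + 73656960 / 254233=320.05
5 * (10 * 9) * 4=1800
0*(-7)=0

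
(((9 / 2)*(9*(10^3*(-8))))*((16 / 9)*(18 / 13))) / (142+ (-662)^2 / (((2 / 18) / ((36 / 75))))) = -129600000 / 307670363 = -0.42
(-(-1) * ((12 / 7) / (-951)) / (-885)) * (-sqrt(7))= -4 * sqrt(7) / 1963815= -0.00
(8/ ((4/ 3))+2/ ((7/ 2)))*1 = 46/ 7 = 6.57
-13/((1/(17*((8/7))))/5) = -8840/7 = -1262.86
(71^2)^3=128100283921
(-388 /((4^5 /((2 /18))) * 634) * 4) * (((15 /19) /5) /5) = -97 /11564160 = -0.00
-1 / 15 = -0.07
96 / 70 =48 / 35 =1.37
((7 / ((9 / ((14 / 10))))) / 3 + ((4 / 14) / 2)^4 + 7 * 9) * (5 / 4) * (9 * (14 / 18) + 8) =102691445 / 86436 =1188.06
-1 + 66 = 65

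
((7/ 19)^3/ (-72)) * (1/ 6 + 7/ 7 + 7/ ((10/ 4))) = -40817/ 14815440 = -0.00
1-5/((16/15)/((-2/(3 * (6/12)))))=29/4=7.25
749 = 749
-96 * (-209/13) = 20064/13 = 1543.38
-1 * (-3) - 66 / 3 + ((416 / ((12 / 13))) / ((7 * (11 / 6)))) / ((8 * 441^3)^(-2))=181852869401503791919 / 11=16532079036500344719.91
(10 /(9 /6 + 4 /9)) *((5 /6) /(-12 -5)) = -30 /119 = -0.25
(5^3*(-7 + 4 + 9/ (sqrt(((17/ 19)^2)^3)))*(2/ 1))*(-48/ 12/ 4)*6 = -14347.24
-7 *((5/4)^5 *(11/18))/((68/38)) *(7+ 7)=-32003125/313344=-102.13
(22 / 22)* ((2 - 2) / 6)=0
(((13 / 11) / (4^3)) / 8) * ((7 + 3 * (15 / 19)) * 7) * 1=8099 / 53504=0.15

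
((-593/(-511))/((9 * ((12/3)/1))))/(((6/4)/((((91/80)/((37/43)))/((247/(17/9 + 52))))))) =2473403/399056544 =0.01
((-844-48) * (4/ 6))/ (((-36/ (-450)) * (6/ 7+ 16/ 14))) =-11150/ 3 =-3716.67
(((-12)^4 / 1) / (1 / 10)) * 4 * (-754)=-625397760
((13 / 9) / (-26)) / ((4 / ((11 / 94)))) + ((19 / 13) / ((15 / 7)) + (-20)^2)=176267333 / 439920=400.68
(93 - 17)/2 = 38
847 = 847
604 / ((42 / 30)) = 3020 / 7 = 431.43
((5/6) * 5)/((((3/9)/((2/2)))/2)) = 25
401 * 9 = 3609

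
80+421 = 501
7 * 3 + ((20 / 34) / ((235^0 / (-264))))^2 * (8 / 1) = 55762869 / 289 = 192951.10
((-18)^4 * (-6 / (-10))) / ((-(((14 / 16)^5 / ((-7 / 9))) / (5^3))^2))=-13045963161600000 / 5764801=-2263037902.19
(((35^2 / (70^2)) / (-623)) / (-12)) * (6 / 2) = 1 / 9968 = 0.00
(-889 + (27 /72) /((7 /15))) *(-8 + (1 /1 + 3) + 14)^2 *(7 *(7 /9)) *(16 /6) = -34817300 /27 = -1289529.63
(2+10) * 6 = 72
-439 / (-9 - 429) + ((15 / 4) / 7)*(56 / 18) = 1169 / 438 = 2.67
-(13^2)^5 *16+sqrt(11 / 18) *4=-2205735869584+2 *sqrt(22) / 3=-2205735869580.87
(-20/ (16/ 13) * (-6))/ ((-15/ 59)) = -767/ 2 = -383.50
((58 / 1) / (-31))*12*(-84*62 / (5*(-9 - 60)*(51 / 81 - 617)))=526176 / 956915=0.55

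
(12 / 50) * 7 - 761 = -18983 / 25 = -759.32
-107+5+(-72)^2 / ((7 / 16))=82230 / 7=11747.14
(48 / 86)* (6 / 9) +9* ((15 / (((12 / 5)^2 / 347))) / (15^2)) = 75373 / 2064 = 36.52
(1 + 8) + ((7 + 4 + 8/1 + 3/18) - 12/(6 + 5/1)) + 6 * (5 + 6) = 6143/66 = 93.08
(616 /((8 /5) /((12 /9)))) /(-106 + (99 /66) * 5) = -3080 /591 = -5.21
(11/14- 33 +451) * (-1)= -5863/14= -418.79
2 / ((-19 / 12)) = -24 / 19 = -1.26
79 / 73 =1.08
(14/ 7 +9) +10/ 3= 43/ 3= 14.33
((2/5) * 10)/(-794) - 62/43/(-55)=19884/938905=0.02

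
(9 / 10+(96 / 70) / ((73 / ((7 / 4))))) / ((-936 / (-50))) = 0.05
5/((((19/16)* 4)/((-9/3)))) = -3.16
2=2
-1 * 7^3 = -343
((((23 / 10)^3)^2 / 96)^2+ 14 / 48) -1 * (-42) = 411674624432020321 / 9216000000000000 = 44.67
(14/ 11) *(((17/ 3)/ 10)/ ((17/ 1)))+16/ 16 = 1.04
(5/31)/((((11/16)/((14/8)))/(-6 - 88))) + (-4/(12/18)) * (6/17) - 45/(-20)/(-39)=-40.77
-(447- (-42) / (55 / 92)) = -28449 / 55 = -517.25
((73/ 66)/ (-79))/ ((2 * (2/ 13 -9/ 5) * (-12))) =-4745/ 13389552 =-0.00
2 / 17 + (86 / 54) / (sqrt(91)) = 2 / 17 + 43*sqrt(91) / 2457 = 0.28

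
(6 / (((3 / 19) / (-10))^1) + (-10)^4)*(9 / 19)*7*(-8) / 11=-4848480 / 209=-23198.47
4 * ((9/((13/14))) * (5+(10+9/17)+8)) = 201600/221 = 912.22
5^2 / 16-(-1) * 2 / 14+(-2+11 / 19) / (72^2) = 43541 / 25536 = 1.71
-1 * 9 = -9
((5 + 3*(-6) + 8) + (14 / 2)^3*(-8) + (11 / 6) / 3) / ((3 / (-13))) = 643123 / 54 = 11909.69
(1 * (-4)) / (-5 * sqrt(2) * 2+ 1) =4 / 199+ 40 * sqrt(2) / 199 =0.30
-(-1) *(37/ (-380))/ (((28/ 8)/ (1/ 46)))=-37/ 61180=-0.00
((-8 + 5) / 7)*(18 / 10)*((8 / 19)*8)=-1728 / 665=-2.60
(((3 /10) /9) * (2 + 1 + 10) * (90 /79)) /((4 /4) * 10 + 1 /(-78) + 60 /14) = 21294 /615647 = 0.03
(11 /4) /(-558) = -0.00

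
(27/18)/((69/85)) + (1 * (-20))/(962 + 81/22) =357117/195454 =1.83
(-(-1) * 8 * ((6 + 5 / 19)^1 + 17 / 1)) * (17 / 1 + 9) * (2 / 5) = 183872 / 95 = 1935.49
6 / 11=0.55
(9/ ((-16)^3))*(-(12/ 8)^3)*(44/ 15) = 891/ 40960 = 0.02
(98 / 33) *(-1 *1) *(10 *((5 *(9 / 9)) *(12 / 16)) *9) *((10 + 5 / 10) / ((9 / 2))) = -25725 / 11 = -2338.64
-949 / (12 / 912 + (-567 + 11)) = 72124 / 42255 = 1.71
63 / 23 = 2.74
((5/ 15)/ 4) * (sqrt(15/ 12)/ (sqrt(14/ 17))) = sqrt(1190)/ 336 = 0.10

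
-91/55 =-1.65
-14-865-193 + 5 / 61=-65387 / 61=-1071.92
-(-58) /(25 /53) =3074 /25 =122.96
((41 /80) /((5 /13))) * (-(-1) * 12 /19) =0.84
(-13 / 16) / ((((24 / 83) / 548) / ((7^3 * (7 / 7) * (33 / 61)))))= -557736179 / 1952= -285725.50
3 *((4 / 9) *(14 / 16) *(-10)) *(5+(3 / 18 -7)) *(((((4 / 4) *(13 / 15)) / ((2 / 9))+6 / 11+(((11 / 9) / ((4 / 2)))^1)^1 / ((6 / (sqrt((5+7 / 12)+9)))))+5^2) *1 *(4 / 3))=21175 *sqrt(21) / 8748+22673 / 27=850.83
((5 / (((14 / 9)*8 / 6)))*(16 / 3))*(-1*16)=-1440 / 7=-205.71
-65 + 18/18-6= -70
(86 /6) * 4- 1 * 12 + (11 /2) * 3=371 /6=61.83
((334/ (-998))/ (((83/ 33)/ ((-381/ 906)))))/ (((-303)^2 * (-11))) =-21209/ 382780304202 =-0.00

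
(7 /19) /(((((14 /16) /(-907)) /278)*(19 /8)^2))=-129098752 /6859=-18821.80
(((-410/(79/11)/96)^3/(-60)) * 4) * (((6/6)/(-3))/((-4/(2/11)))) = 208486025/981471043584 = 0.00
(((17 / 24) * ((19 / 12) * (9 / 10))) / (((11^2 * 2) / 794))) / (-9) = -128231 / 348480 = -0.37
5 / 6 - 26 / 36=1 / 9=0.11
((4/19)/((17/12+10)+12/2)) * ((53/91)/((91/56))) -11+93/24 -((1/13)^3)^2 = -7643086191661/1073366478184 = -7.12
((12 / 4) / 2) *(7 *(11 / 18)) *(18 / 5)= 231 / 10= 23.10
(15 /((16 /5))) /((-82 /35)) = -2625 /1312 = -2.00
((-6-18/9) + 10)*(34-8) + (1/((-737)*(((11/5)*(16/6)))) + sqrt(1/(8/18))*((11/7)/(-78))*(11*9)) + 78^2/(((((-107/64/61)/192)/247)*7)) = -135672758286814175/90214696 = -1503887551.61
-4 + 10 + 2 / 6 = 19 / 3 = 6.33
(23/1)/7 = 23/7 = 3.29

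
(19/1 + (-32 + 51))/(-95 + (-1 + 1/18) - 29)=-684/2249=-0.30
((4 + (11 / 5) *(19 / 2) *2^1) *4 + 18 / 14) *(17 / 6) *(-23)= -2524687 / 210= -12022.32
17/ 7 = 2.43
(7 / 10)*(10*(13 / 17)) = 91 / 17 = 5.35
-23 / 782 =-1 / 34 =-0.03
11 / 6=1.83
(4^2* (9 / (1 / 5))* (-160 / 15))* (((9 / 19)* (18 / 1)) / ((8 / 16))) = -2488320 / 19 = -130964.21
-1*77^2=-5929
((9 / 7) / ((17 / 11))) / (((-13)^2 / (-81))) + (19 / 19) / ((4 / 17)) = 309811 / 80444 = 3.85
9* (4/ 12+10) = 93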